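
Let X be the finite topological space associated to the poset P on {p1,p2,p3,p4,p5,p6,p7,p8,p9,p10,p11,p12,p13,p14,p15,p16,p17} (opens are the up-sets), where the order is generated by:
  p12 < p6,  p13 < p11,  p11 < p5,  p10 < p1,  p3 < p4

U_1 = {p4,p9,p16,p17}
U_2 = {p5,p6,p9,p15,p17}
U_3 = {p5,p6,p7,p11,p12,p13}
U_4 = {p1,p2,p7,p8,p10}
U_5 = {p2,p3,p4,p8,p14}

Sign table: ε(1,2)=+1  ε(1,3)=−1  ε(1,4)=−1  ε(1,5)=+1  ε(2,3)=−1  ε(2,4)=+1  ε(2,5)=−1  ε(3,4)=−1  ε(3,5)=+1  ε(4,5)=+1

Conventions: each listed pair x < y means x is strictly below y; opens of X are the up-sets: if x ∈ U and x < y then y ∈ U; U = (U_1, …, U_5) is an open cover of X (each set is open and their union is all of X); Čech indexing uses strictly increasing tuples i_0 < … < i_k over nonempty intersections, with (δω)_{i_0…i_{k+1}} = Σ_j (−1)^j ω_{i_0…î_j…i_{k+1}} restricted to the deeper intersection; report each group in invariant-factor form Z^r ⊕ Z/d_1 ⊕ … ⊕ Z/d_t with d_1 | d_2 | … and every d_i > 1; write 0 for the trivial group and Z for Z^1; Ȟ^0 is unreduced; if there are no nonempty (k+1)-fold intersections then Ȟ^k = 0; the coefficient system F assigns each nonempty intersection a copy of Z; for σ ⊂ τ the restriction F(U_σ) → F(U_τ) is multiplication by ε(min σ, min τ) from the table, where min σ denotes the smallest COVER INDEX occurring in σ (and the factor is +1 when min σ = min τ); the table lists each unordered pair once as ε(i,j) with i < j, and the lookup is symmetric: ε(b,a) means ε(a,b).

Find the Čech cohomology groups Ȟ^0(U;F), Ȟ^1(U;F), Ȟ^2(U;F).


nonempty overlaps:
  U12={p9,p17} U15={p4} U23={p5,p6} U34={p7} U45={p2,p8}
C dims 5,5; δ0: rk 4, SNF 1^4
degree 0: 5−4−0 = 1 → Ȟ^0 ≅ Z
degree 1: 5−0−4 = 1 → Ȟ^1 ≅ Z
degree 2: 0−0−0 = 0 → Ȟ^2 ≅ 0

Ȟ^0 = Z,  Ȟ^1 = Z,  Ȟ^2 = 0


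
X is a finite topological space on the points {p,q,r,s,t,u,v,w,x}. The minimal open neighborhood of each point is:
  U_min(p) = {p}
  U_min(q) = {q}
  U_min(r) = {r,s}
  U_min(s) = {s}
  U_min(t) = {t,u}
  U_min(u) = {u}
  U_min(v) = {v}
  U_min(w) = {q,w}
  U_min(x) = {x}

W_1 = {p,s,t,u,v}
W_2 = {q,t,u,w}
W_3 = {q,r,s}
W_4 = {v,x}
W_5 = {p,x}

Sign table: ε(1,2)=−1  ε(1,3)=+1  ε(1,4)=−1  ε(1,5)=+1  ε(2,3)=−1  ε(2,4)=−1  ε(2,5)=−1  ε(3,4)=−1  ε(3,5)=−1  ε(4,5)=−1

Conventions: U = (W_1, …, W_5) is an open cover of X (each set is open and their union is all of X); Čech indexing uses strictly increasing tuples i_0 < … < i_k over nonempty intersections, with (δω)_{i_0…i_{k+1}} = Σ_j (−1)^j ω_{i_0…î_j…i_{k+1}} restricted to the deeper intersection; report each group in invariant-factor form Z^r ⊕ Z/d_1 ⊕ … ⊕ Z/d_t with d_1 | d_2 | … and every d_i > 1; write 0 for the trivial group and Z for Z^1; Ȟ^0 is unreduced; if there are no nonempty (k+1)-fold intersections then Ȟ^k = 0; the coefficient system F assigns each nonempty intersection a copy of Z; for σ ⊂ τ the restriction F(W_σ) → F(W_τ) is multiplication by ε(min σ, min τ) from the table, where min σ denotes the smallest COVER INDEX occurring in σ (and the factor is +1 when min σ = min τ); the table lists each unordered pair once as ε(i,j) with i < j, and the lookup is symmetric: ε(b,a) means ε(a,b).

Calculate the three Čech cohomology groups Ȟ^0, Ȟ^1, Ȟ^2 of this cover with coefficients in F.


nerve of the cover:
  W12={t,u} W13={s} W14={v} W15={p} W23={q} W45={x}
C dims 5,6; δ0: rk 4, SNF 1^4
Ȟ^0 = (5 − 4) − 0 = 1, so Ȟ^0 ≅ Z
Ȟ^1 = (6 − 0) − 4 = 2, so Ȟ^1 ≅ Z^2
Ȟ^2 = (0 − 0) − 0 = 0, so Ȟ^2 ≅ 0

Ȟ^0 = Z, Ȟ^1 = Z^2 and Ȟ^2 = 0


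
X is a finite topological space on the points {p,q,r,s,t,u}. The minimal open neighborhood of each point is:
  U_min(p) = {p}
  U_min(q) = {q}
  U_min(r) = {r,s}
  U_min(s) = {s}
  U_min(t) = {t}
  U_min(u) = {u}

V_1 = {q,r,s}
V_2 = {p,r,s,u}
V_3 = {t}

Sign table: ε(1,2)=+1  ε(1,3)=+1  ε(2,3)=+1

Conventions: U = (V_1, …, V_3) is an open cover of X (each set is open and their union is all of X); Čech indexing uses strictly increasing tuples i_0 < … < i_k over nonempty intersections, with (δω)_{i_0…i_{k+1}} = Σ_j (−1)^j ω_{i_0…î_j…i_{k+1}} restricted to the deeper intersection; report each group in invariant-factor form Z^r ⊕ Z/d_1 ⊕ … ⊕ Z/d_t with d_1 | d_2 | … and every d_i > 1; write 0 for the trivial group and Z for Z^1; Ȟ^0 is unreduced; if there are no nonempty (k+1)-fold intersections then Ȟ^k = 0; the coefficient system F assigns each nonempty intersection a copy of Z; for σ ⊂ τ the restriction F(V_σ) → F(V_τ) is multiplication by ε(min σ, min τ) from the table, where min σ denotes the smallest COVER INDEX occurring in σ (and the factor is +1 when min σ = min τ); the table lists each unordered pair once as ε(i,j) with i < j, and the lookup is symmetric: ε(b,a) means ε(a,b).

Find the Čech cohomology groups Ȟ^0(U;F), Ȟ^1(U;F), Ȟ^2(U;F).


Ȟ^0 = Z^2; Ȟ^1 = 0; Ȟ^2 = 0

nonempty overlaps:
  V12={r,s}
C dims 3,1; δ0: rk 1, SNF 1^1
degree 0: 3−1−0 = 2 → Ȟ^0 ≅ Z^2
degree 1: 1−0−1 = 0 → Ȟ^1 ≅ 0
degree 2: 0−0−0 = 0 → Ȟ^2 ≅ 0


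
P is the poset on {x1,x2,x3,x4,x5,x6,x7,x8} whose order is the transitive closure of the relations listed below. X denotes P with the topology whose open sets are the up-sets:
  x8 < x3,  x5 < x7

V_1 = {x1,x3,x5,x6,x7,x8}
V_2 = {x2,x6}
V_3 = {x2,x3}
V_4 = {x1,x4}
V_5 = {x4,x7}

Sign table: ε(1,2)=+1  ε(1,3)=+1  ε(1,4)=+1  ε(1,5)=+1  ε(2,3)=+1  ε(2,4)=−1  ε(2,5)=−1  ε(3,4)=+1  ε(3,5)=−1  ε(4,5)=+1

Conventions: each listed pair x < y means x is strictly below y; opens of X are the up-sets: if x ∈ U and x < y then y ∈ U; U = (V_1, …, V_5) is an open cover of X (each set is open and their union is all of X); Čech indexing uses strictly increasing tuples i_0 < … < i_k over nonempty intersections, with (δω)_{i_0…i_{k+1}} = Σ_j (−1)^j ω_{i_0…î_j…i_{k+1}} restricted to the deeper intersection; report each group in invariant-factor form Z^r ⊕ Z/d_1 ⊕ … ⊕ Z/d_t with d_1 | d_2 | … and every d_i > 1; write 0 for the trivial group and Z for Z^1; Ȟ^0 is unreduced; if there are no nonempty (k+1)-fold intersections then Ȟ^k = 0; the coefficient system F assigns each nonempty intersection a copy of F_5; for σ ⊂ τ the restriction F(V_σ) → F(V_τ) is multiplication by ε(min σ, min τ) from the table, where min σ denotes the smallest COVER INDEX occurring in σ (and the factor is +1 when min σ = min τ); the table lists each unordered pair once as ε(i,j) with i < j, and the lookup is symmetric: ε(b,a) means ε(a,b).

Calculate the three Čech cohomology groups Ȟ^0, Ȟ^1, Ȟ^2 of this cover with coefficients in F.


cover nerve:
  V12={x6} V13={x3} V14={x1} V15={x7} V23={x2} V45={x4}
C dims 5,6; δ0: rk_F5 4
Ȟ^0: (5−4)−0=1 ⇒ Z/5
Ȟ^1: (6−0)−4=2 ⇒ Z/5 ⊕ Z/5
Ȟ^2: (0−0)−0=0 ⇒ 0

Ȟ^0(U;F) ≅ Z/5; Ȟ^1(U;F) ≅ Z/5 ⊕ Z/5; Ȟ^2(U;F) ≅ 0


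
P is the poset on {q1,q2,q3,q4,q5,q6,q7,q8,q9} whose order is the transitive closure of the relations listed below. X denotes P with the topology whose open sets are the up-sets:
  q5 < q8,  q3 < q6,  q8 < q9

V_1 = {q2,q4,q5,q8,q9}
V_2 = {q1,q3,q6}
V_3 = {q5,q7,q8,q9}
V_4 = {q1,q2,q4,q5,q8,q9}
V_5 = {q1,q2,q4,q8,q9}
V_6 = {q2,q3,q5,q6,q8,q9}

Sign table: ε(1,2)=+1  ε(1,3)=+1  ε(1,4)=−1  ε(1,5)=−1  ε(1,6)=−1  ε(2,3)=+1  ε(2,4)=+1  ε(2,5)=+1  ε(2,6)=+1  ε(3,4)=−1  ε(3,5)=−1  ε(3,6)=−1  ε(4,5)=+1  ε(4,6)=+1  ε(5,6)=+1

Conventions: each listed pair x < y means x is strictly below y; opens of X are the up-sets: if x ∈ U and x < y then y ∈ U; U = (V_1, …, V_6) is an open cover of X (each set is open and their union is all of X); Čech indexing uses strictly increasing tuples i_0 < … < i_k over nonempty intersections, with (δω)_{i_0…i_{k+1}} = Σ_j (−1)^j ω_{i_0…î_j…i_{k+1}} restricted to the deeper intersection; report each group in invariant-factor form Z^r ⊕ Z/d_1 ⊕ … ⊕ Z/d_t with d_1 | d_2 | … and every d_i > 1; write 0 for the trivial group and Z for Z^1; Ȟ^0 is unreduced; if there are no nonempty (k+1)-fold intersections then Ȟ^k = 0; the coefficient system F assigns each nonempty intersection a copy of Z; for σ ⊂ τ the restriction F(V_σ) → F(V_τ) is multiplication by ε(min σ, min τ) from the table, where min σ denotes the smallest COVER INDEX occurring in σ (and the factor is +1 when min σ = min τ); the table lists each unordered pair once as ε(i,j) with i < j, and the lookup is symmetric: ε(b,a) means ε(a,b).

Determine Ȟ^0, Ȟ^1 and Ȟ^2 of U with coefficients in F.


Ȟ^0(U;F) ≅ Z, Ȟ^1(U;F) ≅ Z and Ȟ^2(U;F) ≅ 0

intersection data:
  V13={q5,q8,q9} V14={q2,q4,q5,q8,q9} V15={q2,q4,q8,q9} V16={q2,q5,q8,q9} V24={q1} V25={q1} V26={q3,q6} V34={q5,q8,q9} V35={q8,q9} V36={q5,q8,q9} V45={q1,q2,q4,q8,q9} V46={q2,q5,q8,q9} V56={q2,q8,q9}
  V134={q5,q8,q9} V135={q8,q9} V136={q5,q8,q9} V145={q2,q4,q8,q9} V146={q2,q5,q8,q9} V156={q2,q8,q9} V245={q1} V345={q8,q9} V346={q5,q8,q9} V356={q8,q9} V456={q2,q8,q9}
  V1345={q8,q9} V1346={q5,q8,q9} V1356={q8,q9} V1456={q2,q8,q9} V3456={q8,q9}
  V13456={q8,q9}
C dims 6,13,11,5; δ0: rk 5, SNF 1^5; δ1: rk 7, SNF 1^7; δ2: rk 4, SNF 1^4
Ȟ^0 = (6 − 5) − 0 = 1, so Ȟ^0 ≅ Z
Ȟ^1 = (13 − 7) − 5 = 1, so Ȟ^1 ≅ Z
Ȟ^2 = (11 − 4) − 7 = 0, so Ȟ^2 ≅ 0


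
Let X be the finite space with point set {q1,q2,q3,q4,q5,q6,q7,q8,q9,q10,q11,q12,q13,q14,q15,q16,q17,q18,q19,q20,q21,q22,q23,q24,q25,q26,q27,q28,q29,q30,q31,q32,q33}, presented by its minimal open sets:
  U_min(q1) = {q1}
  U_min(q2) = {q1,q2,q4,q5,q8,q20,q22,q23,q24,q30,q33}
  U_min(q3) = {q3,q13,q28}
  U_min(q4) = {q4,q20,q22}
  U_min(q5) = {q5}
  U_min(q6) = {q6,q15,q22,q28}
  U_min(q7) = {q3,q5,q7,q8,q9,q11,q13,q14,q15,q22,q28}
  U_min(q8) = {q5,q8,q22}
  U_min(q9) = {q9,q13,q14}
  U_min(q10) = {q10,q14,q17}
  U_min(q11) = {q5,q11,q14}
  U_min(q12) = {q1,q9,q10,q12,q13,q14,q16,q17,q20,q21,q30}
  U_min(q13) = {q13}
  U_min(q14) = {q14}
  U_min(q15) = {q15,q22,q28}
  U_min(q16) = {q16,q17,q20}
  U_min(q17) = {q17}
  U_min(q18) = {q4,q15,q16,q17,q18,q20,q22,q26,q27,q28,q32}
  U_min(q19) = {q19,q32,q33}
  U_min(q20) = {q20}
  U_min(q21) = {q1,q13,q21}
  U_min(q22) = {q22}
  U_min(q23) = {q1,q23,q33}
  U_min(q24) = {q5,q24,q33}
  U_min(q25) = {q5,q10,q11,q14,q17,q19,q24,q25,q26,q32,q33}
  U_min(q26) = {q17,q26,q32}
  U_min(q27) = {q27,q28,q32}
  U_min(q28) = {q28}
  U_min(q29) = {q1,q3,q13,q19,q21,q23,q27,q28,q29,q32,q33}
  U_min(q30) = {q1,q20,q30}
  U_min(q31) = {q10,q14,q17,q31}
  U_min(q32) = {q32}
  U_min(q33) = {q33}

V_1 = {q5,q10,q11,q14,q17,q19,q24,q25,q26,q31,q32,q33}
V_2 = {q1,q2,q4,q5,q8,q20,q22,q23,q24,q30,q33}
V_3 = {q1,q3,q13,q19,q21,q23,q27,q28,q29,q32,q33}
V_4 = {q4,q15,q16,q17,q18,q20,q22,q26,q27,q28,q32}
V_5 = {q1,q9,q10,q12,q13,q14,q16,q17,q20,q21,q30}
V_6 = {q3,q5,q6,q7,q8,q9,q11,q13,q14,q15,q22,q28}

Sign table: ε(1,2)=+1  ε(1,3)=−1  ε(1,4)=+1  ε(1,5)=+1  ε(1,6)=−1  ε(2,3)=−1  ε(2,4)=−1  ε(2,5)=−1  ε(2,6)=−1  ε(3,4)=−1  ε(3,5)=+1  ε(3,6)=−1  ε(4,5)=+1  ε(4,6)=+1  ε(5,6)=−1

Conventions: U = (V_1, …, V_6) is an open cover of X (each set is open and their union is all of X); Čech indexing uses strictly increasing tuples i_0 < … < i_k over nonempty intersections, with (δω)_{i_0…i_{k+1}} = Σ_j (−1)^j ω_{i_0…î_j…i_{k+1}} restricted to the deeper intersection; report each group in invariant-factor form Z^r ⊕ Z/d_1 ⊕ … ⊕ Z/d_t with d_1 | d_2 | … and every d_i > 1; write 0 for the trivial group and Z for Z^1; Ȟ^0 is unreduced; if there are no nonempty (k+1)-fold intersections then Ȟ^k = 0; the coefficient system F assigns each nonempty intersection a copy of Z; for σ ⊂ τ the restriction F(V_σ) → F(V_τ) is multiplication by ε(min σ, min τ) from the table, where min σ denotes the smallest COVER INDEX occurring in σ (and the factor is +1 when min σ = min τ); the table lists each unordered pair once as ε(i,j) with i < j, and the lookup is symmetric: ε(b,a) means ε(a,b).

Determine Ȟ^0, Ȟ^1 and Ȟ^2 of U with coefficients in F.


Ȟ^0 = 0, Ȟ^1 = Z/2, Ȟ^2 = Z

cover nerve:
  V12={q5,q24,q33} V13={q19,q32,q33} V14={q17,q26,q32} V15={q10,q14,q17} V16={q5,q11,q14} V23={q1,q23,q33} V24={q4,q20,q22} V25={q1,q20,q30} V26={q5,q8,q22} V34={q27,q28,q32} V35={q1,q13,q21} V36={q3,q13,q28} V45={q16,q17,q20} V46={q15,q22,q28} V56={q9,q13,q14}
  V123={q33} V126={q5} V134={q32} V145={q17} V156={q14} V235={q1} V245={q20} V246={q22} V346={q28} V356={q13}
C dims 6,15,10; δ0: rk 6, SNF 1^5·2; δ1: rk 9, SNF 1^9
Ȟ^0: (6−6)−0=0 ⇒ 0
Ȟ^1: (15−9)−6=0 plus torsion [2] ⇒ Z/2
Ȟ^2: (10−0)−9=1 ⇒ Z


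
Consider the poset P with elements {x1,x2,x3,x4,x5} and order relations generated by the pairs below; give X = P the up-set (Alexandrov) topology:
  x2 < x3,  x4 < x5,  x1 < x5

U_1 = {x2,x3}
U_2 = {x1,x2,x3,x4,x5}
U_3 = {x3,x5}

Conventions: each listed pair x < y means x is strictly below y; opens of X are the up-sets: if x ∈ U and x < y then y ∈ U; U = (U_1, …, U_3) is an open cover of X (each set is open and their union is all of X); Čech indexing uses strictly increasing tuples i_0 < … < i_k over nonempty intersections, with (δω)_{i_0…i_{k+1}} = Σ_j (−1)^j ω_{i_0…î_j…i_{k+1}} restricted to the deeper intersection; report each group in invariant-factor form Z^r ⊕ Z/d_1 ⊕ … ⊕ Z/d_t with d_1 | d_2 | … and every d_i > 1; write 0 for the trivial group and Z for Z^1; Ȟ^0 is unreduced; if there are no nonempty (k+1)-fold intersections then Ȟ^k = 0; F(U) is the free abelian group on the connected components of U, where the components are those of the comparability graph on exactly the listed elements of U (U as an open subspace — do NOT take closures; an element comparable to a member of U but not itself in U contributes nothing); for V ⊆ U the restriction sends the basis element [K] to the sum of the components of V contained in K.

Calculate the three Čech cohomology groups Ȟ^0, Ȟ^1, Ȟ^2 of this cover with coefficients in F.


Ȟ^0 ≅ Z^2; Ȟ^1 ≅ 0; Ȟ^2 ≅ 0

nonempty intersections:
  U12={x2,x3} U13={x3} U23={x3,x5}
  U123={x3}
components per intersection:
  U1: {x2,x3}
  U2: {x1,x4,x5} {x2,x3}
  U3: {x3} {x5}
  U12: {x2,x3}
  U13: {x3}
  U23: {x3} {x5}
  U123: {x3}
C dims 5,4,1; δ0: rk 3, SNF 1^3; δ1: rk 1, SNF 1^1
Ȟ^0: (5−3)−0=2 ⇒ Z^2
Ȟ^1: (4−1)−3=0 ⇒ 0
Ȟ^2: (1−0)−1=0 ⇒ 0


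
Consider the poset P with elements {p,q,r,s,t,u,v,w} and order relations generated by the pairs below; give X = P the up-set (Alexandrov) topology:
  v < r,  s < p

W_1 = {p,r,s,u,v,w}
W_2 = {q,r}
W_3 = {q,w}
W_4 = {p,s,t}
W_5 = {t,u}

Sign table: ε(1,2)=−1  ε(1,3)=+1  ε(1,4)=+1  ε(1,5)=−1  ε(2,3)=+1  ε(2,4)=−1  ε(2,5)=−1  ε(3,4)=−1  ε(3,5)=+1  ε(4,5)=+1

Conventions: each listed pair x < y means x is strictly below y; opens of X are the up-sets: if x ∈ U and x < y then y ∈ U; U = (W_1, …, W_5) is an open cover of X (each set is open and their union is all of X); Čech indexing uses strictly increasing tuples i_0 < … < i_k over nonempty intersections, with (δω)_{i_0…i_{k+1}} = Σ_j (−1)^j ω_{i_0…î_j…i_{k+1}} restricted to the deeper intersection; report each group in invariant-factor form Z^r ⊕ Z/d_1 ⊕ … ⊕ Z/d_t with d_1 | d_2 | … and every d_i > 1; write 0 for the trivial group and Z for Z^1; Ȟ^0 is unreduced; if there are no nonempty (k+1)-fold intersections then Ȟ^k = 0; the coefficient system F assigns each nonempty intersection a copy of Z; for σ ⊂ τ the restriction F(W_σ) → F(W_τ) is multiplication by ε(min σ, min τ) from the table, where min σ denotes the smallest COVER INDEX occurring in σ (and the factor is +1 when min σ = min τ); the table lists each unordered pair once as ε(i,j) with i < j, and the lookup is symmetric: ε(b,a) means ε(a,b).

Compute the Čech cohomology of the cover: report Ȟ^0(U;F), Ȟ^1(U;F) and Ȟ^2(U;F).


intersection data:
  W12={r} W13={w} W14={p,s} W15={u} W23={q} W45={t}
C dims 5,6; δ0: rk 5, SNF 1^4·2
Ȟ^0 = (5 − 5) − 0 = 0, so Ȟ^0 ≅ 0
Ȟ^1 = (6 − 0) − 5 = 1 plus torsion [2], so Ȟ^1 ≅ Z ⊕ Z/2
Ȟ^2 = (0 − 0) − 0 = 0, so Ȟ^2 ≅ 0

Ȟ^0 ≅ 0; Ȟ^1 ≅ Z ⊕ Z/2; Ȟ^2 ≅ 0


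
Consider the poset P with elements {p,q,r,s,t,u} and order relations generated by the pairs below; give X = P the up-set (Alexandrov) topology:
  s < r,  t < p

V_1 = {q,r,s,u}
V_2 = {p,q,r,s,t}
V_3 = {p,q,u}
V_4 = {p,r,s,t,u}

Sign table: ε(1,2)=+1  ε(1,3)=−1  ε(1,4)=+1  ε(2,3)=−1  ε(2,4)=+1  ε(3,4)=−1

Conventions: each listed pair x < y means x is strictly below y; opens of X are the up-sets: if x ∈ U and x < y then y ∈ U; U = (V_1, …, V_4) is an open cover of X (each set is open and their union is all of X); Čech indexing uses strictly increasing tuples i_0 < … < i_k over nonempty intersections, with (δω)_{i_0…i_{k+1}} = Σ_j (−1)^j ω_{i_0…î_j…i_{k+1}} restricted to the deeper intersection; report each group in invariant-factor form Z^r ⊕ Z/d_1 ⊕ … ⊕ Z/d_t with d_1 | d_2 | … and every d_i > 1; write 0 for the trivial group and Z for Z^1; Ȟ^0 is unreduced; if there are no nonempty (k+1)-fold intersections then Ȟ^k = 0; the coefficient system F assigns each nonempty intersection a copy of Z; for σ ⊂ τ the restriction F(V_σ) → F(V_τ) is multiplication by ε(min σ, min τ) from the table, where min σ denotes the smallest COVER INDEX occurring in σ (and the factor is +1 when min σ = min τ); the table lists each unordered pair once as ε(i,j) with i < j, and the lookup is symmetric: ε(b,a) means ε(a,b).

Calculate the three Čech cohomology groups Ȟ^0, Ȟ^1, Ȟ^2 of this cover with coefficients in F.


Ȟ^0 = Z,  Ȟ^1 = 0,  Ȟ^2 = Z

nonempty intersections:
  V12={q,r,s} V13={q,u} V14={r,s,u} V23={p,q} V24={p,r,s,t} V34={p,u}
  V123={q} V124={r,s} V134={u} V234={p}
C dims 4,6,4; δ0: rk 3, SNF 1^3; δ1: rk 3, SNF 1^3
Ȟ^0: (4−3)−0=1 ⇒ Z
Ȟ^1: (6−3)−3=0 ⇒ 0
Ȟ^2: (4−0)−3=1 ⇒ Z


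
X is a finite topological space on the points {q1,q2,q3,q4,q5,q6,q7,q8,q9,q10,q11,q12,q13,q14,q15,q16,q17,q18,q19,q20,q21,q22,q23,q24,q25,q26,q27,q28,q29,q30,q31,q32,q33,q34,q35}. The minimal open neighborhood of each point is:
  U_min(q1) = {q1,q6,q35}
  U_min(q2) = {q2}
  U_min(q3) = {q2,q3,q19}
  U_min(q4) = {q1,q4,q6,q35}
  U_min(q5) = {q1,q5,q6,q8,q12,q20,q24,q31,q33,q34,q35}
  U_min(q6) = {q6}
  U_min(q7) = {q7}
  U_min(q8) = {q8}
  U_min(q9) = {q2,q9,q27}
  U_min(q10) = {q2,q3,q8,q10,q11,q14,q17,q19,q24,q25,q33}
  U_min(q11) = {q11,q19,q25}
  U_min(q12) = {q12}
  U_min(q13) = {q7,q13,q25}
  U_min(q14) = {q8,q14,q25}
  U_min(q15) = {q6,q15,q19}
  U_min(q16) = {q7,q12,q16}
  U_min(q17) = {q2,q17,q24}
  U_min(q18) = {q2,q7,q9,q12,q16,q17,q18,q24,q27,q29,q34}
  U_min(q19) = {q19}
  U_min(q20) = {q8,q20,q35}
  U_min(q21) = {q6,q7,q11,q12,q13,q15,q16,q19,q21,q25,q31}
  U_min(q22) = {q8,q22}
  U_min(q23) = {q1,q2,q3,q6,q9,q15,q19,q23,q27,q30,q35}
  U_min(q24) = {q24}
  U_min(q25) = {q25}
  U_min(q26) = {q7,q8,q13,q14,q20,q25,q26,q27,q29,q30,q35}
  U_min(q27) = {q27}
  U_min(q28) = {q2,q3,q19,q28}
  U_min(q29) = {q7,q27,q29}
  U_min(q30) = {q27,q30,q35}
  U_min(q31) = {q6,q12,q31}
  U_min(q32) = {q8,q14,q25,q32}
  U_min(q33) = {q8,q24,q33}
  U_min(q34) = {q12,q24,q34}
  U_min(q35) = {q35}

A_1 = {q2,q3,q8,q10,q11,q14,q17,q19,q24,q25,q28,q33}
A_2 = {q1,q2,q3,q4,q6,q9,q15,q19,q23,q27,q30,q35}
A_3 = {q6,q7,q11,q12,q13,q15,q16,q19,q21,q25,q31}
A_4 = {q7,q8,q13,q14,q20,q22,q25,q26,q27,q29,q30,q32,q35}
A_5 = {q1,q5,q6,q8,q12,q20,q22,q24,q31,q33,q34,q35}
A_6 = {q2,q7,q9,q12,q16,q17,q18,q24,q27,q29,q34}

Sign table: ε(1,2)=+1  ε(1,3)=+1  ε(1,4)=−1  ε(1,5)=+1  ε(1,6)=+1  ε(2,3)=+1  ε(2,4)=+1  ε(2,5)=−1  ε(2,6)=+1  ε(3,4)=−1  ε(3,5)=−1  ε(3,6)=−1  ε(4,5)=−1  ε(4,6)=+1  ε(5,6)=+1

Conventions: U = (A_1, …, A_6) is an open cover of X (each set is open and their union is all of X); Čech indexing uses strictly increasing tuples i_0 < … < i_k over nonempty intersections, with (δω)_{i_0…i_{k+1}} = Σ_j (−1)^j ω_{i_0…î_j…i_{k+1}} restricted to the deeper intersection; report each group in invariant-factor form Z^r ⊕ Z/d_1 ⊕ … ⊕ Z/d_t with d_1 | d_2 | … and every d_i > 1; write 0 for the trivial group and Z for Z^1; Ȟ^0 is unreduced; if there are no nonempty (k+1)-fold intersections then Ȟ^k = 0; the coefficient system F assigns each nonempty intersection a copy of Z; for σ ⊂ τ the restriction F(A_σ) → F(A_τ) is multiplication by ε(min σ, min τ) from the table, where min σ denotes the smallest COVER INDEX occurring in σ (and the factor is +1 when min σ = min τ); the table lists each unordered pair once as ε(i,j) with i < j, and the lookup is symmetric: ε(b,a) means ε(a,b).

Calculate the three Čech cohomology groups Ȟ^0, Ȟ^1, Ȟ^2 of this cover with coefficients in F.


nerve simplices:
  A12={q2,q3,q19} A13={q11,q19,q25} A14={q8,q14,q25} A15={q8,q24,q33} A16={q2,q17,q24} A23={q6,q15,q19} A24={q27,q30,q35} A25={q1,q6,q35} A26={q2,q9,q27} A34={q7,q13,q25} A35={q6,q12,q31} A36={q7,q12,q16} A45={q8,q20,q22,q35} A46={q7,q27,q29} A56={q12,q24,q34}
  A123={q19} A126={q2} A134={q25} A145={q8} A156={q24} A235={q6} A245={q35} A246={q27} A346={q7} A356={q12}
C dims 6,15,10; δ0: rk 6, SNF 1^5·2; δ1: rk 9, SNF 1^9
degree 0: 6−6−0 = 0 → Ȟ^0 ≅ 0
degree 1: 15−9−6 = 0 plus torsion [2] → Ȟ^1 ≅ Z/2
degree 2: 10−0−9 = 1 → Ȟ^2 ≅ Z

Ȟ^0 ≅ 0, Ȟ^1 ≅ Z/2 and Ȟ^2 ≅ Z


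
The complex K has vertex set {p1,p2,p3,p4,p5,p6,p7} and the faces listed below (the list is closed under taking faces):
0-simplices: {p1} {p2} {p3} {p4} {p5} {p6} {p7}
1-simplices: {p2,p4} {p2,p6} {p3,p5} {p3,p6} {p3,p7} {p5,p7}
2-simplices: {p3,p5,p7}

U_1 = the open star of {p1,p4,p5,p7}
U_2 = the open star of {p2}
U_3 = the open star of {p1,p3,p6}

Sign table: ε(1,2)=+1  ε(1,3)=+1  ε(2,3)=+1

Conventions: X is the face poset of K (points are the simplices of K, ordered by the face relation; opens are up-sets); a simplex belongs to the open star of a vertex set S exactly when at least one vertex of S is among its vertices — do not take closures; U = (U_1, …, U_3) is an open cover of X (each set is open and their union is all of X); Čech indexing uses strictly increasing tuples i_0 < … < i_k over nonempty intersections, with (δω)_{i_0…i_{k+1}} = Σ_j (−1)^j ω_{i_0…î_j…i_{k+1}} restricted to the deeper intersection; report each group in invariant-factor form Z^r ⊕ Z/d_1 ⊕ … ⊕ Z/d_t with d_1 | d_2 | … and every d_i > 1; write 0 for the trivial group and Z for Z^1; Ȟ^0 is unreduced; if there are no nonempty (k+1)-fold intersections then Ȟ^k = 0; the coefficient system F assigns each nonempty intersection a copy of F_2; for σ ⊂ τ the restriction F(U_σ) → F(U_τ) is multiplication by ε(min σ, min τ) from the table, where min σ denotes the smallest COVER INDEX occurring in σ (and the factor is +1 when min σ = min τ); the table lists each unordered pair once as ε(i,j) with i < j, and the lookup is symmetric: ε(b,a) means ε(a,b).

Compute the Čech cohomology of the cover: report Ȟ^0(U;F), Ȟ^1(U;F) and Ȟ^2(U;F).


Ȟ^0(U;F) ≅ Z/2, Ȟ^1(U;F) ≅ Z/2 and Ȟ^2(U;F) ≅ 0

intersection data:
  U1={{p1},{p4},{p5},{p7},{p2,p4},{p3,p5},{p3,p7},{p5,p7},{p3,p5,p7}} U2={{p2},{p2,p4},{p2,p6}} U3={{p1},{p3},{p6},{p2,p6},{p3,p5},{p3,p6},{p3,p7},{p3,p5,p7}}
  U12={{p2,p4}} U13={{p1},{p3,p5},{p3,p7},{p3,p5,p7}} U23={{p2,p6}}
C dims 3,3; δ0: rk_F2 2
Ȟ^0 = (3 − 2) − 0 = 1, so Ȟ^0 ≅ Z/2
Ȟ^1 = (3 − 0) − 2 = 1, so Ȟ^1 ≅ Z/2
Ȟ^2 = (0 − 0) − 0 = 0, so Ȟ^2 ≅ 0


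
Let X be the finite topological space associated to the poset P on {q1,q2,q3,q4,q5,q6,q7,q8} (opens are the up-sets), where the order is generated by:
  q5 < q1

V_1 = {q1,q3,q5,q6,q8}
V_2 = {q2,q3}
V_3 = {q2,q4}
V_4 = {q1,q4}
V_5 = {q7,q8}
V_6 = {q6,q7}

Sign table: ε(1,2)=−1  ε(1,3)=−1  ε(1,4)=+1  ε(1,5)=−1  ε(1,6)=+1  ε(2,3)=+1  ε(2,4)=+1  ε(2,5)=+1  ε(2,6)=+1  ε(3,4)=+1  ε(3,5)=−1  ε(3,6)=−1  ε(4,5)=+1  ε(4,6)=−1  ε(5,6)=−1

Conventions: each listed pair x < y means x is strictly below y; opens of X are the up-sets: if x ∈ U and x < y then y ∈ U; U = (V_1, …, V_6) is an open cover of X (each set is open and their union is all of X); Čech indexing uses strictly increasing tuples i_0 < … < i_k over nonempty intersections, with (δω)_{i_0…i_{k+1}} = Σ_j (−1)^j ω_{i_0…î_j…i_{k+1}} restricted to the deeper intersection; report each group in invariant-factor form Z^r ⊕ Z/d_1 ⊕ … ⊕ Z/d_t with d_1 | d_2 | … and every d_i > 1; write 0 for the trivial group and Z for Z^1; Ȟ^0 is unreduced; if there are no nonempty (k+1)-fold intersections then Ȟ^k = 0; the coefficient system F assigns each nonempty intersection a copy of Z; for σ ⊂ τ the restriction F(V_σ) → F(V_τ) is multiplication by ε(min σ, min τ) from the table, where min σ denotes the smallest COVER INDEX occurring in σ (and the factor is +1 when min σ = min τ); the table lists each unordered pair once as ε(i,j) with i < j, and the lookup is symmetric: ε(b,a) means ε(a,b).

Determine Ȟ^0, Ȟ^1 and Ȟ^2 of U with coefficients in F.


Ȟ^0(U;F) ≅ 0; Ȟ^1(U;F) ≅ Z ⊕ Z/2; Ȟ^2(U;F) ≅ 0

intersection data:
  V12={q3} V14={q1} V15={q8} V16={q6} V23={q2} V34={q4} V56={q7}
C dims 6,7; δ0: rk 6, SNF 1^5·2
Ȟ^0 = (6 − 6) − 0 = 0, so Ȟ^0 ≅ 0
Ȟ^1 = (7 − 0) − 6 = 1 plus torsion [2], so Ȟ^1 ≅ Z ⊕ Z/2
Ȟ^2 = (0 − 0) − 0 = 0, so Ȟ^2 ≅ 0


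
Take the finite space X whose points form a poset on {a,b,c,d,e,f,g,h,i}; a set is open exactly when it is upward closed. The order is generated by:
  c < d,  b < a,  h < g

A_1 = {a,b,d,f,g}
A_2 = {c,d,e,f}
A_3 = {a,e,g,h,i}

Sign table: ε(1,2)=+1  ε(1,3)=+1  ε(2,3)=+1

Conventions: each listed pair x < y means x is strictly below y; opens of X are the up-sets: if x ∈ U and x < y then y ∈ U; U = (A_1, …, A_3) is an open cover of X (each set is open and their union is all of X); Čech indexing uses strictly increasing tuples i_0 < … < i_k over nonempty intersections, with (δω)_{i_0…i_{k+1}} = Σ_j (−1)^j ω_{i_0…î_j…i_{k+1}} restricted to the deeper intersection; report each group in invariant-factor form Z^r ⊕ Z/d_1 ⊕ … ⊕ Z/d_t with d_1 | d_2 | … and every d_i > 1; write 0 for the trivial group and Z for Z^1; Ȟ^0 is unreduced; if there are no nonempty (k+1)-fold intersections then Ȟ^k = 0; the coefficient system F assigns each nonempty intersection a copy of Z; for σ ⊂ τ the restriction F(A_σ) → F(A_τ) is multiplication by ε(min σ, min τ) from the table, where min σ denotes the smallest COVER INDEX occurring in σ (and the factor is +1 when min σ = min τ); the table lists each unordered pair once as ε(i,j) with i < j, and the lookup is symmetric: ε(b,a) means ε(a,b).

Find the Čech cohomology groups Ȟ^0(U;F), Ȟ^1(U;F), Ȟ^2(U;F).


Ȟ^0(U;F) ≅ Z,  Ȟ^1(U;F) ≅ Z,  Ȟ^2(U;F) ≅ 0

nerve simplices:
  A12={d,f} A13={a,g} A23={e}
C dims 3,3; δ0: rk 2, SNF 1^2
degree 0: 3−2−0 = 1 → Ȟ^0 ≅ Z
degree 1: 3−0−2 = 1 → Ȟ^1 ≅ Z
degree 2: 0−0−0 = 0 → Ȟ^2 ≅ 0


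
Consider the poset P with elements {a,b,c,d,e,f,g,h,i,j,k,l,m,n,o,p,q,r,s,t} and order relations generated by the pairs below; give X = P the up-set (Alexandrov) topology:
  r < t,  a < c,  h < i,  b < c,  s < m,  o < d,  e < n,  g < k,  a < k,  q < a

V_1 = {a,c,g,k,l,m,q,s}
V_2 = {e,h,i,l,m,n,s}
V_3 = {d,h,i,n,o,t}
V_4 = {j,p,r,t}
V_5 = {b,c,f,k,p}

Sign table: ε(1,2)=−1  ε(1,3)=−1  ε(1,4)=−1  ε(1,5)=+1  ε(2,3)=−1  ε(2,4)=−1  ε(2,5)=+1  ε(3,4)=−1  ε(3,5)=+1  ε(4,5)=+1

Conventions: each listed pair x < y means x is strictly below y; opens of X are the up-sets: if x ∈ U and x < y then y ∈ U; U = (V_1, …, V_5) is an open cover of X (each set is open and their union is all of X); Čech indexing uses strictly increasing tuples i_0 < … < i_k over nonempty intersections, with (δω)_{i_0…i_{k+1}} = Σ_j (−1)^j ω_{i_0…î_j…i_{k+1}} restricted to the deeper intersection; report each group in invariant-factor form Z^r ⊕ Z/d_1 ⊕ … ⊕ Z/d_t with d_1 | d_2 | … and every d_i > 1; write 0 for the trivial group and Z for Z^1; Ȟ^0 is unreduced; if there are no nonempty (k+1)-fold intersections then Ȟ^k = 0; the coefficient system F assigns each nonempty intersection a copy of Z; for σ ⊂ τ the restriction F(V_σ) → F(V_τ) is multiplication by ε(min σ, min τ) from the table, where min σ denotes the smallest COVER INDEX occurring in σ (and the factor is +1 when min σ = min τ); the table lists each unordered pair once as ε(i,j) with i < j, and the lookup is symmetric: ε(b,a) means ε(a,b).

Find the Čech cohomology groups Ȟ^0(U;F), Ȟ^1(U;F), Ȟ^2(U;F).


Ȟ^0 = 0, Ȟ^1 = Z/2 and Ȟ^2 = 0

nonempty intersections:
  V12={l,m,s} V15={c,k} V23={h,i,n} V34={t} V45={p}
C dims 5,5; δ0: rk 5, SNF 1^4·2
Ȟ^0: (5−5)−0=0 ⇒ 0
Ȟ^1: (5−0)−5=0 plus torsion [2] ⇒ Z/2
Ȟ^2: (0−0)−0=0 ⇒ 0


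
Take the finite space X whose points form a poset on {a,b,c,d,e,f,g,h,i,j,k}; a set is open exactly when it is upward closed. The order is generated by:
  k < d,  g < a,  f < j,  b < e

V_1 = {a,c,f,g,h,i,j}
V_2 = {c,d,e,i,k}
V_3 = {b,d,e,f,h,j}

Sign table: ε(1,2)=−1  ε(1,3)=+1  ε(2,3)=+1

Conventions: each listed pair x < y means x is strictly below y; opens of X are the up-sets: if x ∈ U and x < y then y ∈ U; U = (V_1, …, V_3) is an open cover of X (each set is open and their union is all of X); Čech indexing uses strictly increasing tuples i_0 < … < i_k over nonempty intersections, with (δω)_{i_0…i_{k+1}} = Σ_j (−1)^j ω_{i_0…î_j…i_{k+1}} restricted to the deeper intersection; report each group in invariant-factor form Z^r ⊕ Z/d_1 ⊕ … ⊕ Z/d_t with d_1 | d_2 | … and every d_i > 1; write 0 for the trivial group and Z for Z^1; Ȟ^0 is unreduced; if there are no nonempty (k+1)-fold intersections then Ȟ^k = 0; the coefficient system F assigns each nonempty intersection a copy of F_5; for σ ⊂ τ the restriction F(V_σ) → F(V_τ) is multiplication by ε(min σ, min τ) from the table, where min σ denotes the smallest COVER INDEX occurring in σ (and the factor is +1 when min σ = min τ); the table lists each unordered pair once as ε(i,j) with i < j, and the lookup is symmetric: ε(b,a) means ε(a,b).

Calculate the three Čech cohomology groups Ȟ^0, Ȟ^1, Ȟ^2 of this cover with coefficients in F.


nerve simplices:
  V12={c,i} V13={f,h,j} V23={d,e}
C dims 3,3; δ0: rk_F5 3
degree 0: 3−3−0 = 0 → Ȟ^0 ≅ 0
degree 1: 3−0−3 = 0 → Ȟ^1 ≅ 0
degree 2: 0−0−0 = 0 → Ȟ^2 ≅ 0

Ȟ^0(U;F) ≅ 0; Ȟ^1(U;F) ≅ 0; Ȟ^2(U;F) ≅ 0


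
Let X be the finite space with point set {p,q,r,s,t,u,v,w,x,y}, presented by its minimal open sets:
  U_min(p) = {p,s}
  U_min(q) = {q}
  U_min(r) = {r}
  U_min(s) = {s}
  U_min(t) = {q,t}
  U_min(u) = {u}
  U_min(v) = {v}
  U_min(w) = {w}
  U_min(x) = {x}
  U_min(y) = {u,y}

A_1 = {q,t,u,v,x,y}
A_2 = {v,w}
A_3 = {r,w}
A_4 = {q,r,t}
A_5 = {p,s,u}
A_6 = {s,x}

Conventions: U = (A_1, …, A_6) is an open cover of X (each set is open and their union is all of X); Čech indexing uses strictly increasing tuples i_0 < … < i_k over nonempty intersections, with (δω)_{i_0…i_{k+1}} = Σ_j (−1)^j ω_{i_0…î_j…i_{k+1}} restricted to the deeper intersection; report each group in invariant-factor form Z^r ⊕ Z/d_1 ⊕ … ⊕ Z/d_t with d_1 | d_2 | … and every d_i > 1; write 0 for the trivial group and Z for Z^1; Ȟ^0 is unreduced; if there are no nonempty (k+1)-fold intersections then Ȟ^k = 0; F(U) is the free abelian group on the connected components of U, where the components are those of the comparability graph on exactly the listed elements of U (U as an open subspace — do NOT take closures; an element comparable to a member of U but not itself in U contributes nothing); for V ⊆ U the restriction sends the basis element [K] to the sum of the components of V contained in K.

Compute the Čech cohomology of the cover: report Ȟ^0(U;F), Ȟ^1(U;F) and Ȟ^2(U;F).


nerve simplices:
  A12={v} A14={q,t} A15={u} A16={x} A23={w} A34={r} A56={s}
components per intersection:
  A1: {q,t} {u,y} {v} {x}
  A2: {v} {w}
  A3: {r} {w}
  A4: {q,t} {r}
  A5: {p,s} {u}
  A6: {s} {x}
  A12: {v}
  A14: {q,t}
  A15: {u}
  A16: {x}
  A23: {w}
  A34: {r}
  A56: {s}
C dims 14,7; δ0: rk 7, SNF 1^7
degree 0: 14−7−0 = 7 → Ȟ^0 ≅ Z^7
degree 1: 7−0−7 = 0 → Ȟ^1 ≅ 0
degree 2: 0−0−0 = 0 → Ȟ^2 ≅ 0

Ȟ^0 ≅ Z^7; Ȟ^1 ≅ 0; Ȟ^2 ≅ 0


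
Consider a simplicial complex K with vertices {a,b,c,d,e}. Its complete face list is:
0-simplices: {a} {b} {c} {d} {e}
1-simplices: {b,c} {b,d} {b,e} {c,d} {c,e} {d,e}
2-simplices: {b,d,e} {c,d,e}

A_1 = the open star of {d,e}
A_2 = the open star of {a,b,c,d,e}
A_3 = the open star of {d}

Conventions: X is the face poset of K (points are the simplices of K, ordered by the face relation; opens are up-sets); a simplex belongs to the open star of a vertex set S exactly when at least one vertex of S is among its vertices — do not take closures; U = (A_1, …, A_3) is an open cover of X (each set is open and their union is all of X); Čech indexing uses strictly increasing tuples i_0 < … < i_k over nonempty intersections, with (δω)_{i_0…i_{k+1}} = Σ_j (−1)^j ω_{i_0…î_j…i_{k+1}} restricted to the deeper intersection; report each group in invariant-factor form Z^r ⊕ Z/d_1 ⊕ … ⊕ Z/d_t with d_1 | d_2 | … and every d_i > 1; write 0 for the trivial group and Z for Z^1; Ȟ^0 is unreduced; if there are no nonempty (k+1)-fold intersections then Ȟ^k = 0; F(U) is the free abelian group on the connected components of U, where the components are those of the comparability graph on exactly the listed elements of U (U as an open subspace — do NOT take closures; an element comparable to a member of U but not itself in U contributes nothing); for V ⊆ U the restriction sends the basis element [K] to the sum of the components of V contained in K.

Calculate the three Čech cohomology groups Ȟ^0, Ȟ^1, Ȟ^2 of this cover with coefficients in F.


intersection data:
  A1={{d},{e},{b,d},{b,e},{c,d},{c,e},{d,e},{b,d,e},{c,d,e}} A2={{a},{b},{c},{d},{e},{b,c},{b,d},{b,e},{c,d},{c,e},{d,e},{b,d,e},{c,d,e}} A3={{d},{b,d},{c,d},{d,e},{b,d,e},{c,d,e}}
  A12={{d},{e},{b,d},{b,e},{c,d},{c,e},{d,e},{b,d,e},{c,d,e}} A13={{d},{b,d},{c,d},{d,e},{b,d,e},{c,d,e}} A23={{d},{b,d},{c,d},{d,e},{b,d,e},{c,d,e}}
  A123={{d},{b,d},{c,d},{d,e},{b,d,e},{c,d,e}}
components per intersection:
  A1: {{d},{e},{b,d},{b,e},{c,d},{c,e},{d,e},{b,d,e},{c,d,e}}
  A2: {{a}} {{b},{c},{d},{e},{b,c},{b,d},{b,e},{c,d},{c,e},{d,e},{b,d,e},{c,d,e}}
  A3: {{d},{b,d},{c,d},{d,e},{b,d,e},{c,d,e}}
  A12: {{d},{e},{b,d},{b,e},{c,d},{c,e},{d,e},{b,d,e},{c,d,e}}
  A13: {{d},{b,d},{c,d},{d,e},{b,d,e},{c,d,e}}
  A23: {{d},{b,d},{c,d},{d,e},{b,d,e},{c,d,e}}
  A123: {{d},{b,d},{c,d},{d,e},{b,d,e},{c,d,e}}
C dims 4,3,1; δ0: rk 2, SNF 1^2; δ1: rk 1, SNF 1^1
Ȟ^0 = (4 − 2) − 0 = 2, so Ȟ^0 ≅ Z^2
Ȟ^1 = (3 − 1) − 2 = 0, so Ȟ^1 ≅ 0
Ȟ^2 = (1 − 0) − 1 = 0, so Ȟ^2 ≅ 0

Ȟ^0(U;F) ≅ Z^2,  Ȟ^1(U;F) ≅ 0,  Ȟ^2(U;F) ≅ 0


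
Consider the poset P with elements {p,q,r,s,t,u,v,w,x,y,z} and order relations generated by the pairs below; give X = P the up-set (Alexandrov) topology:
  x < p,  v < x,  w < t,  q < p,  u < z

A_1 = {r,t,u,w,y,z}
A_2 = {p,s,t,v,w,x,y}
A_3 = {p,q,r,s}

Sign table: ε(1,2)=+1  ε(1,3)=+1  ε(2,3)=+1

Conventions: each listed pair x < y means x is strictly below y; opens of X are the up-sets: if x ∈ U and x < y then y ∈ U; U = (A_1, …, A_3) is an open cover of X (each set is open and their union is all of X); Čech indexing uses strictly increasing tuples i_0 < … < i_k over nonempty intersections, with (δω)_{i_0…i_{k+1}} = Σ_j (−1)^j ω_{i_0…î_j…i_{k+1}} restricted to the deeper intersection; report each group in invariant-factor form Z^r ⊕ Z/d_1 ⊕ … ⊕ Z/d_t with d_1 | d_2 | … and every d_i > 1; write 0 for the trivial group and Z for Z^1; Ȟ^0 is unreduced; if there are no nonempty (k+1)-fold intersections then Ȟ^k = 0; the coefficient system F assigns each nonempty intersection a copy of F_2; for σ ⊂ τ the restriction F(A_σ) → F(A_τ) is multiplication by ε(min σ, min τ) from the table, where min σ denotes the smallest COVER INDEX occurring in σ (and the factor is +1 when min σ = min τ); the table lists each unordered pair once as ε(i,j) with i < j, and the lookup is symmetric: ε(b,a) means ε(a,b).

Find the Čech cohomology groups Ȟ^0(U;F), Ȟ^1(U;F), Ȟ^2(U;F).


nerve of the cover:
  A12={t,w,y} A13={r} A23={p,s}
C dims 3,3; δ0: rk_F2 2
Ȟ^0 = (3 − 2) − 0 = 1, so Ȟ^0 ≅ Z/2
Ȟ^1 = (3 − 0) − 2 = 1, so Ȟ^1 ≅ Z/2
Ȟ^2 = (0 − 0) − 0 = 0, so Ȟ^2 ≅ 0

Ȟ^0 = Z/2; Ȟ^1 = Z/2; Ȟ^2 = 0


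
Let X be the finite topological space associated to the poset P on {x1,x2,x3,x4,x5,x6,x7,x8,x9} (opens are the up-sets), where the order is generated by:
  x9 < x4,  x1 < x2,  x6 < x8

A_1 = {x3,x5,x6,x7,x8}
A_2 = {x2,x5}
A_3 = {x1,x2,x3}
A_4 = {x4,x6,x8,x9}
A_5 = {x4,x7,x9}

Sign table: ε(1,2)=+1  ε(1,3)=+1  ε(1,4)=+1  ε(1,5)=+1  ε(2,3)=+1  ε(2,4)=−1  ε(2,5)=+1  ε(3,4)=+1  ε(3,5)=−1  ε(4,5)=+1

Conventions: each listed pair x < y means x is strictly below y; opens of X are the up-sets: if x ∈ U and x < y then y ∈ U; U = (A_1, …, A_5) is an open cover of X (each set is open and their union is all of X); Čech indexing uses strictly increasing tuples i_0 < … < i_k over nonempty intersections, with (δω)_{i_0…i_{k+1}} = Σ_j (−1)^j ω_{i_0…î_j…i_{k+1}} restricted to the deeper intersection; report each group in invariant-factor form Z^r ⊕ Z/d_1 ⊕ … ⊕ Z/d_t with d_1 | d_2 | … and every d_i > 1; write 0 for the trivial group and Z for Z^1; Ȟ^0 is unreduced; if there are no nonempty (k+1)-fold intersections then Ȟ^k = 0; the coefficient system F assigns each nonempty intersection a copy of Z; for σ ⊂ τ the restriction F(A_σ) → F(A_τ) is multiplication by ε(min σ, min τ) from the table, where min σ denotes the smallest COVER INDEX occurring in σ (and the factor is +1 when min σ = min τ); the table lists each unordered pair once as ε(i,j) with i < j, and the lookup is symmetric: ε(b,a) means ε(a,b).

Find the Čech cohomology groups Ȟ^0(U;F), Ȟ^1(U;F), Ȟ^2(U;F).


Ȟ^0(U;F) ≅ Z, Ȟ^1(U;F) ≅ Z^2 and Ȟ^2(U;F) ≅ 0

intersection data:
  A12={x5} A13={x3} A14={x6,x8} A15={x7} A23={x2} A45={x4,x9}
C dims 5,6; δ0: rk 4, SNF 1^4
Ȟ^0 = (5 − 4) − 0 = 1, so Ȟ^0 ≅ Z
Ȟ^1 = (6 − 0) − 4 = 2, so Ȟ^1 ≅ Z^2
Ȟ^2 = (0 − 0) − 0 = 0, so Ȟ^2 ≅ 0


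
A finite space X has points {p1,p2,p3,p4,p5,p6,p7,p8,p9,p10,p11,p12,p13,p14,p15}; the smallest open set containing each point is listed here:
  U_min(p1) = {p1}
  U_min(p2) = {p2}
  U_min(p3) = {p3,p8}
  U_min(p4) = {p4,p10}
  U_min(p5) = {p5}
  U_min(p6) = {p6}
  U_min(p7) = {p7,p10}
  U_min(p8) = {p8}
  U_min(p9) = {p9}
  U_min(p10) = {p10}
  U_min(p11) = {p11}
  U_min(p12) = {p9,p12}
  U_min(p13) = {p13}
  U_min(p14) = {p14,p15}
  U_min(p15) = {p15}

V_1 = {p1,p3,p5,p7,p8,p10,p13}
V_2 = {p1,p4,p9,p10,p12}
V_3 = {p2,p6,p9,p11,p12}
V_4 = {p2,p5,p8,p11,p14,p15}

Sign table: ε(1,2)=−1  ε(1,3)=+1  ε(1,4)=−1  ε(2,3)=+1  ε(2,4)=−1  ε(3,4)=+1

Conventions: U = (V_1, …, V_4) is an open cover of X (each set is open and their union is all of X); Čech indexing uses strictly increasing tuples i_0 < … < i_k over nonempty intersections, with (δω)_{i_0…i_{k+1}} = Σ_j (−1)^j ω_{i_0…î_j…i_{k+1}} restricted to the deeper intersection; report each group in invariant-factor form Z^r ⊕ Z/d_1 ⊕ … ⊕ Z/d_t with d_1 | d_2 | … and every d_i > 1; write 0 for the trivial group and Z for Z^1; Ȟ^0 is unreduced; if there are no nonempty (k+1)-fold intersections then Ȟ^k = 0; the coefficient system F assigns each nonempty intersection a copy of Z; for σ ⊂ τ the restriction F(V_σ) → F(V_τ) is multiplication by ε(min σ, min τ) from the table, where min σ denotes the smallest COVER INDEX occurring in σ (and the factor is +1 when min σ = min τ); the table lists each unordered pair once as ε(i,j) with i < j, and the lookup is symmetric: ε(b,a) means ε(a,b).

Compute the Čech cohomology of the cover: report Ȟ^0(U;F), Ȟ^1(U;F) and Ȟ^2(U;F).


intersection data:
  V12={p1,p10} V14={p5,p8} V23={p9,p12} V34={p2,p11}
C dims 4,4; δ0: rk 3, SNF 1^3
Ȟ^0 = (4 − 3) − 0 = 1, so Ȟ^0 ≅ Z
Ȟ^1 = (4 − 0) − 3 = 1, so Ȟ^1 ≅ Z
Ȟ^2 = (0 − 0) − 0 = 0, so Ȟ^2 ≅ 0

Ȟ^0 = Z, Ȟ^1 = Z, Ȟ^2 = 0
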